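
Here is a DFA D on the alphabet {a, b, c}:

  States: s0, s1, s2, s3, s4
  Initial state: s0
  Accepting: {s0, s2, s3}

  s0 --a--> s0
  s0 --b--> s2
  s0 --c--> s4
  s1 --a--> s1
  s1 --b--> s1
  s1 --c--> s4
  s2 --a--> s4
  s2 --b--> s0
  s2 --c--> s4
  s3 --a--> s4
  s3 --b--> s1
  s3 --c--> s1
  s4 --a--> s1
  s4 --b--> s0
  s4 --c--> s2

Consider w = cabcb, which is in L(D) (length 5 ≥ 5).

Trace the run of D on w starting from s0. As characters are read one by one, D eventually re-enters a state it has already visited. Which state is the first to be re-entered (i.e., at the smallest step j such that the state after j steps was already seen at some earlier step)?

s1

State sequence: s0 -c-> s4 -a-> s1 -b-> s1 -c-> s4 -b-> s0
First repeat at step 3: s1 was already visited.

The earliest repeat is at step j = 3: D is in s1, which it already visited at step i = 2.
The DFA has 5 states, so the proof of the pumping lemma guarantees a repeated state among the first 5+1 visited; the segment between the two visits is the pumpable y.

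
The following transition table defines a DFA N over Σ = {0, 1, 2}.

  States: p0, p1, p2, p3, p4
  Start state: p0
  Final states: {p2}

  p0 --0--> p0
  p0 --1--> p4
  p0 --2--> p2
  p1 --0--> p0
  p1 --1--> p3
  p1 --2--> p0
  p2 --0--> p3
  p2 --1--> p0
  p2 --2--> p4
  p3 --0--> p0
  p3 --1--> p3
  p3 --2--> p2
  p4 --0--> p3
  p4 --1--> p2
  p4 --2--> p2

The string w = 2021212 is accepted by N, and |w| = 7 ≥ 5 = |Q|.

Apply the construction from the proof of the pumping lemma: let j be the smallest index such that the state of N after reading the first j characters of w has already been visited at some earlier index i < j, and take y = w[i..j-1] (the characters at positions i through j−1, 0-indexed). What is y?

02

Run of N on w = 2 0 2 1 2 1 2:
  step 0: p0  (start)
  step 1: p2  (read 2: p0→p2)
  step 2: p3  (read 0: p2→p3)
  step 3: p2  (read 2: p3→p2)   ← first repeat (p2 seen earlier)
  step 4: p0  (read 1: p2→p0)
  step 5: p2  (read 2: p0→p2)
  step 6: p0  (read 1: p2→p0)
  step 7: p2  (read 2: p0→p2)

So i = 1, j = 3, giving x = w[0:1] = 2, y = w[1:3] = 02, z = w[3:7] = 1212.
Check: |xy| = 3 ≤ 5 and |y| = 2 ≥ 1. Reading y takes N from p2 back to p2, so every xyⁱz is accepted.
Pumping length from the standard proof: p = 5 (the number of states). The repeated state found above gives |xy| = j ≤ 5 and |y| = j − i ≥ 1.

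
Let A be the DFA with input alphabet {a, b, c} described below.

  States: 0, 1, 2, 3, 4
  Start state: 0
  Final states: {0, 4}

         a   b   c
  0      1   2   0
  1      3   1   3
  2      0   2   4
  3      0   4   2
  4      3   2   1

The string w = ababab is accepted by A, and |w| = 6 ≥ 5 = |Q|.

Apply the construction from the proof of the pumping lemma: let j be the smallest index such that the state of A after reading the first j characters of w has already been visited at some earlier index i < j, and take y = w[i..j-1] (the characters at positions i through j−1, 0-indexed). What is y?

State sequence: 0 -a-> 1 -b-> 1 -a-> 3 -b-> 4 -a-> 3 -b-> 4
First repeat at step 2: 1 was already visited.

So i = 1, j = 2, giving x = w[0:1] = a, y = w[1:2] = b, z = w[2:6] = abab.
Check: |xy| = 2 ≤ 5 and |y| = 1 ≥ 1. Reading y takes A from 1 back to 1, so every xyⁱz is accepted.
With |Q| = 5, pigeonhole forces a state repeat no later than step 5; the substring read between the first and second visits to that state can be pumped.

b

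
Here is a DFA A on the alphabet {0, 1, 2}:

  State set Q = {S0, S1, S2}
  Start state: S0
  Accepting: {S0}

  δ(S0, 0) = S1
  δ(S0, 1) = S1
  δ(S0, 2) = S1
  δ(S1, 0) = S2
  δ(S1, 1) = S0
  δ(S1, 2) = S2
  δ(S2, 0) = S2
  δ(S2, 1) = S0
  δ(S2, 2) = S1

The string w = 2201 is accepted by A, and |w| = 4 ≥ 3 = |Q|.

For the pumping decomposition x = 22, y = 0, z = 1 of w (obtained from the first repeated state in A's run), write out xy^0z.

221

xy⁰z = xz = 22·1 = 221.
Reading y = 0 takes A from S2 back to S2, so after x the machine is still in S2, and z then leads to the accepting state S0. Hence 221 ∈ L(A).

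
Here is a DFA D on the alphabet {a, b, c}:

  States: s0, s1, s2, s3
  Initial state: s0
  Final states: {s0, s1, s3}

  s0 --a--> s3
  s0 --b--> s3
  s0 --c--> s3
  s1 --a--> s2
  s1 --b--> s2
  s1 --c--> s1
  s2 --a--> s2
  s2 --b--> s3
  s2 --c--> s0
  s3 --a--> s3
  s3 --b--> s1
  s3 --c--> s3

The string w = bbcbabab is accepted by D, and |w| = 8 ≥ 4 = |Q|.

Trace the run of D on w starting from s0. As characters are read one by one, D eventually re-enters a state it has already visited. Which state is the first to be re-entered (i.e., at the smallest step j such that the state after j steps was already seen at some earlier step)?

s1

Run of D on w = b b c b a b a b:
  step 0: s0  (start)
  step 1: s3  (read b: s0→s3)
  step 2: s1  (read b: s3→s1)
  step 3: s1  (read c: s1→s1)   ← first repeat (s1 seen earlier)
  step 4: s2  (read b: s1→s2)
  step 5: s2  (read a: s2→s2)
  step 6: s3  (read b: s2→s3)
  step 7: s3  (read a: s3→s3)
  step 8: s1  (read b: s3→s1)

The earliest repeat is at step j = 3: D is in s1, which it already visited at step i = 2.
Pumping length from the standard proof: p = 4 (the number of states). The repeated state found above gives |xy| = j ≤ 4 and |y| = j − i ≥ 1.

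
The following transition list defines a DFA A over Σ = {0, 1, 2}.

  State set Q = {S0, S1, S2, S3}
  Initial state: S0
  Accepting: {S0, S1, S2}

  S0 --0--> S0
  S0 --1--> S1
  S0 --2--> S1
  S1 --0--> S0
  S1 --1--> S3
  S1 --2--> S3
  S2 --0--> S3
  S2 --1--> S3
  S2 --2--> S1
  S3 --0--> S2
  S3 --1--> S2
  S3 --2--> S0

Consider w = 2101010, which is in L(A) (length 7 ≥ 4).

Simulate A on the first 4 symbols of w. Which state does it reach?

S3

State sequence: S0 -2-> S1 -1-> S3 -0-> S2 -1-> S3

After reading 4 characters, A is in state S3.
(This kind of state-tracing is the core of the pumping-lemma construction: with 4 states, pigeonhole forces a repeat within the first 4 steps.)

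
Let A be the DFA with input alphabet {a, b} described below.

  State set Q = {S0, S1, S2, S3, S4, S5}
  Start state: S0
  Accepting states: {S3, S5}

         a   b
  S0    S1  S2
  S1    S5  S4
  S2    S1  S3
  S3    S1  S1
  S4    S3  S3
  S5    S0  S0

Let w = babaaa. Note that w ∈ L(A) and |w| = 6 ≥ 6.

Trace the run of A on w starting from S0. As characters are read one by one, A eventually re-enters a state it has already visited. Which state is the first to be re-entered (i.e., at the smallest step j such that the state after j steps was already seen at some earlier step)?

S1

Run of A on w = b a b a a a:
  step 0: S0  (start)
  step 1: S2  (read b: S0→S2)
  step 2: S1  (read a: S2→S1)
  step 3: S4  (read b: S1→S4)
  step 4: S3  (read a: S4→S3)
  step 5: S1  (read a: S3→S1)   ← first repeat (S1 seen earlier)
  step 6: S5  (read a: S1→S5)

The earliest repeat is at step j = 5: A is in S1, which it already visited at step i = 2.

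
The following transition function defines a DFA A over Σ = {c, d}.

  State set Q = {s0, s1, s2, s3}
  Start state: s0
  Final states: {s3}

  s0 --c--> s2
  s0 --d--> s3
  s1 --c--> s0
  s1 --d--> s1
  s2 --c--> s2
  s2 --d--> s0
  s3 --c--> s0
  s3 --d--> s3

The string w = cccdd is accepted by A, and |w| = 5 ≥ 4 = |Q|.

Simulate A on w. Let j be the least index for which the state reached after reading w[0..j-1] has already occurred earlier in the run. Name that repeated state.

s2

Run of A on w = c c c d d:
  step 0: s0  (start)
  step 1: s2  (read c: s0→s2)
  step 2: s2  (read c: s2→s2)   ← first repeat (s2 seen earlier)
  step 3: s2  (read c: s2→s2)
  step 4: s0  (read d: s2→s0)
  step 5: s3  (read d: s0→s3)

The earliest repeat is at step j = 2: A is in s2, which it already visited at step i = 1.
The DFA has 4 states, so the proof of the pumping lemma guarantees a repeated state among the first 4+1 visited; the segment between the two visits is the pumpable y.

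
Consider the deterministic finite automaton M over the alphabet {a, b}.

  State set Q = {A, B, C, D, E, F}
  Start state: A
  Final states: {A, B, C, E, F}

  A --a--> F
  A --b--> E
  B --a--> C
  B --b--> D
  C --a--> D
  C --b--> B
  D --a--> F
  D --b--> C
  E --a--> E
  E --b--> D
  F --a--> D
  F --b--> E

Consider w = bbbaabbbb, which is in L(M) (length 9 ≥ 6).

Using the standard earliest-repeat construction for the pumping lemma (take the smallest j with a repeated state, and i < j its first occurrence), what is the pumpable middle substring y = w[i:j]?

ba

Run of M on w = b b b a a b b b b:
  step 0: A  (start)
  step 1: E  (read b: A→E)
  step 2: D  (read b: E→D)
  step 3: C  (read b: D→C)
  step 4: D  (read a: C→D)   ← first repeat (D seen earlier)
  step 5: F  (read a: D→F)
  step 6: E  (read b: F→E)
  step 7: D  (read b: E→D)
  step 8: C  (read b: D→C)
  step 9: B  (read b: C→B)

So i = 2, j = 4, giving x = w[0:2] = bb, y = w[2:4] = ba, z = w[4:9] = abbbb.
Check: |xy| = 4 ≤ 6 and |y| = 2 ≥ 1. Reading y takes M from D back to D, so every xyⁱz is accepted.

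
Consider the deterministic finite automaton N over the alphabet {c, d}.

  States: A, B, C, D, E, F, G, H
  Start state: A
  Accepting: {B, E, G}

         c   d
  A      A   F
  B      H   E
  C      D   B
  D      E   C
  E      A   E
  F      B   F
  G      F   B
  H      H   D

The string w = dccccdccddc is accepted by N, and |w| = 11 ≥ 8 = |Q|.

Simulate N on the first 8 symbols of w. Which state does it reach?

A

State sequence: A -d-> F -c-> B -c-> H -c-> H -c-> H -d-> D -c-> E -c-> A

After reading 8 characters, N is in state A.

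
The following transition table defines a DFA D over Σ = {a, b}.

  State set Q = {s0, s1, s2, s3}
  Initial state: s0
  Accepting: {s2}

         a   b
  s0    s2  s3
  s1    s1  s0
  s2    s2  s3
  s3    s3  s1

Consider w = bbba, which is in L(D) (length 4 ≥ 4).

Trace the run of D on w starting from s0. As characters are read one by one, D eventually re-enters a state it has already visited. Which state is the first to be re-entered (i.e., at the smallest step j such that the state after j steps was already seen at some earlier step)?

Run of D on w = b b b a:
  step 0: s0  (start)
  step 1: s3  (read b: s0→s3)
  step 2: s1  (read b: s3→s1)
  step 3: s0  (read b: s1→s0)   ← first repeat (s0 seen earlier)
  step 4: s2  (read a: s0→s2)

The earliest repeat is at step j = 3: D is in s0, which it already visited at step i = 0.

s0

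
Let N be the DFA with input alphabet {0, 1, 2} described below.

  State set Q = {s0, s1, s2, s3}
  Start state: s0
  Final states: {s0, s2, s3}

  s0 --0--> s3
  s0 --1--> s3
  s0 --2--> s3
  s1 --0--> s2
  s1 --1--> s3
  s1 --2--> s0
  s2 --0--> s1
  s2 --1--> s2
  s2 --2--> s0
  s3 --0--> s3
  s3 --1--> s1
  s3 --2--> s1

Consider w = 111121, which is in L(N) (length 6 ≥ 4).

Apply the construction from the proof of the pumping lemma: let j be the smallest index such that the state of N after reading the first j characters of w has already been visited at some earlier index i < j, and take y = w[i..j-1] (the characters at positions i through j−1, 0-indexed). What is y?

State sequence: s0 -1-> s3 -1-> s1 -1-> s3 -1-> s1 -2-> s0 -1-> s3
First repeat at step 3: s3 was already visited.

So i = 1, j = 3, giving x = w[0:1] = 1, y = w[1:3] = 11, z = w[3:6] = 121.
Check: |xy| = 3 ≤ 4 and |y| = 2 ≥ 1. Reading y takes N from s3 back to s3, so every xyⁱz is accepted.

11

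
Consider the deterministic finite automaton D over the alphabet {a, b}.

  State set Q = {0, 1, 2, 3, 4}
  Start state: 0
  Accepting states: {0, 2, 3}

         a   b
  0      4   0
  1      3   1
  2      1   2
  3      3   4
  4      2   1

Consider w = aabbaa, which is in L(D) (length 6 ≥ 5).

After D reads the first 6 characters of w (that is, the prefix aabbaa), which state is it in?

3

Run of D on the first 6 characters of w = a a b b a a:
  step 0: 0  (start)
  step 1: 4  (read a: 0→4)
  step 2: 2  (read a: 4→2)
  step 3: 2  (read b: 2→2)
  step 4: 2  (read b: 2→2)
  step 5: 1  (read a: 2→1)
  step 6: 3  (read a: 1→3)

After reading 6 characters, D is in state 3.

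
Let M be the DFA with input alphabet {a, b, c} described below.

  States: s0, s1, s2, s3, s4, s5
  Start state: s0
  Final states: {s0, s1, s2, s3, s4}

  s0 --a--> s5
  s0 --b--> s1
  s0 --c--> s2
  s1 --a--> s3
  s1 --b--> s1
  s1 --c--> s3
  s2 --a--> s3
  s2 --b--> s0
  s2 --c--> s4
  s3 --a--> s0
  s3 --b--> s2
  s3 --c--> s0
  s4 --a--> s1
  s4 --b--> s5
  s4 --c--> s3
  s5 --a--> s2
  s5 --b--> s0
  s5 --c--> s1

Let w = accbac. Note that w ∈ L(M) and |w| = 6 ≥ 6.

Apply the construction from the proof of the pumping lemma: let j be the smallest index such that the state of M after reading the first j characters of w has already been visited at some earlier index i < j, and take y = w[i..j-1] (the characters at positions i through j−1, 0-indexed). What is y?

ba

State sequence: s0 -a-> s5 -c-> s1 -c-> s3 -b-> s2 -a-> s3 -c-> s0
First repeat at step 5: s3 was already visited.

So i = 3, j = 5, giving x = w[0:3] = acc, y = w[3:5] = ba, z = w[5:6] = c.
Check: |xy| = 5 ≤ 6 and |y| = 2 ≥ 1. Reading y takes M from s3 back to s3, so every xyⁱz is accepted.
The DFA has 6 states, so the proof of the pumping lemma guarantees a repeated state among the first 6+1 visited; the segment between the two visits is the pumpable y.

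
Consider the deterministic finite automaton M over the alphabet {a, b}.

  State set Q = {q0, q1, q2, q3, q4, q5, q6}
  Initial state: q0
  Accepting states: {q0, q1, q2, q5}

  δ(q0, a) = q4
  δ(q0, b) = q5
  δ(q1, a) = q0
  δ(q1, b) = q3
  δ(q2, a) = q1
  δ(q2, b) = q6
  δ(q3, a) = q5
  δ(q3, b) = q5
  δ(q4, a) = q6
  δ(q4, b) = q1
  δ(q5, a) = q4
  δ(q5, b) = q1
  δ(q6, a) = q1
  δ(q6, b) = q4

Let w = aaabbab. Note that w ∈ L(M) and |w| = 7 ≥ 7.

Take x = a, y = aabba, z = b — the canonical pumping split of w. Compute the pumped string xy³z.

aaabbaaabbaaabbab

xy^3z = a·aabba·aabba·aabba·b = aaabbaaabbaaabbab.
Reading y = aabba takes M from q4 back to q4, so after x·y·y·y the machine is still in q4, and z then leads to the accepting state q1. Hence aaabbaaabbaaabbab ∈ L(M).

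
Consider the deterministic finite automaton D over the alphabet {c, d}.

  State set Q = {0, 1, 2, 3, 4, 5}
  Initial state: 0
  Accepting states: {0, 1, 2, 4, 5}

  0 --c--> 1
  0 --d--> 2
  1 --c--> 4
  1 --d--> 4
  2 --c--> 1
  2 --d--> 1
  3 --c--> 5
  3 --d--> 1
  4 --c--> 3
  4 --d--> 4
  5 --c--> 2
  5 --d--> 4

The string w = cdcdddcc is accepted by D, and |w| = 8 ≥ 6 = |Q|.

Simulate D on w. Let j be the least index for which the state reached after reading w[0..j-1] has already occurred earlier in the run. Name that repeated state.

1

State sequence: 0 -c-> 1 -d-> 4 -c-> 3 -d-> 1 -d-> 4 -d-> 4 -c-> 3 -c-> 5
First repeat at step 4: 1 was already visited.

The earliest repeat is at step j = 4: D is in 1, which it already visited at step i = 1.
With |Q| = 6, pigeonhole forces a state repeat no later than step 6; the substring read between the first and second visits to that state can be pumped.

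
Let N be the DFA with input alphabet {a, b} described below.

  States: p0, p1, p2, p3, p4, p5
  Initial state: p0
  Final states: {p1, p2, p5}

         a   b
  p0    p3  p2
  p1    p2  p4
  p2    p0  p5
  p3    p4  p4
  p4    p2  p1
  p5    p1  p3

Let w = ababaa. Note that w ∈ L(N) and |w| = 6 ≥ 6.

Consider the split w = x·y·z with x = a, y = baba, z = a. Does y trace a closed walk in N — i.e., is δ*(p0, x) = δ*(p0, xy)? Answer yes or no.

Run of N on the first 5 characters of w = a b a b a:
  step 0: p0  (start)
  step 1: p3  (read a: p0→p3)
  step 2: p4  (read b: p3→p4)
  step 3: p2  (read a: p4→p2)
  step 4: p5  (read b: p2→p5)
  step 5: p1  (read a: p5→p1)

After x (step 1): p3. After xy (step 5): p1.
They differ (p3 ≠ p1), so y is not a cycle from the state after x; this split is not the one the pumping-lemma construction produces, and pumping y need not keep the string in L(N).

no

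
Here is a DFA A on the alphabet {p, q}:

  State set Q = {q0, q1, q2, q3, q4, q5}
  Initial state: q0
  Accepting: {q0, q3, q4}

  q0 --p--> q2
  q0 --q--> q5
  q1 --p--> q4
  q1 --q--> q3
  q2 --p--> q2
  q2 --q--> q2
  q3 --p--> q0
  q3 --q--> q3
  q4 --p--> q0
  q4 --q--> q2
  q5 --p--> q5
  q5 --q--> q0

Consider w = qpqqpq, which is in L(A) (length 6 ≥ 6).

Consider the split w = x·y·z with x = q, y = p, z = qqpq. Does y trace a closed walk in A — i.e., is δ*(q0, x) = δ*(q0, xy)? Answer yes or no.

yes

Run of A on the first 2 characters of w = q p:
  step 0: q0  (start)
  step 1: q5  (read q: q0→q5)
  step 2: q5  (read p: q5→q5)

After x (step 1): q5. After xy (step 2): q5.
They match, so y = p drives A around a cycle from q5 back to itself; pumping y any number of times keeps A in q5 before reading z, and xyⁱz ∈ L(A) for every i ≥ 0.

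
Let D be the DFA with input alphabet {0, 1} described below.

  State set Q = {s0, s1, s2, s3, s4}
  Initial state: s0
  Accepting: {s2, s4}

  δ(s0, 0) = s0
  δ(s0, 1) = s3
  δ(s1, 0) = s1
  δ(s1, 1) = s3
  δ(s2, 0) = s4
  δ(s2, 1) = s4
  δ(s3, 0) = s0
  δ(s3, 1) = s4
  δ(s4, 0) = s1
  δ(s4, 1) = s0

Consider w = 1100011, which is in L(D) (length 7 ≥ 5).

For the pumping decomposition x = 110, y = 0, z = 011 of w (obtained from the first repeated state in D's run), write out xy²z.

11000011

xy^2z = 110·0·0·011 = 11000011.
Reading y = 0 takes D from s1 back to s1, so after x·y·y the machine is still in s1, and z then leads to the accepting state s4. Hence 11000011 ∈ L(D).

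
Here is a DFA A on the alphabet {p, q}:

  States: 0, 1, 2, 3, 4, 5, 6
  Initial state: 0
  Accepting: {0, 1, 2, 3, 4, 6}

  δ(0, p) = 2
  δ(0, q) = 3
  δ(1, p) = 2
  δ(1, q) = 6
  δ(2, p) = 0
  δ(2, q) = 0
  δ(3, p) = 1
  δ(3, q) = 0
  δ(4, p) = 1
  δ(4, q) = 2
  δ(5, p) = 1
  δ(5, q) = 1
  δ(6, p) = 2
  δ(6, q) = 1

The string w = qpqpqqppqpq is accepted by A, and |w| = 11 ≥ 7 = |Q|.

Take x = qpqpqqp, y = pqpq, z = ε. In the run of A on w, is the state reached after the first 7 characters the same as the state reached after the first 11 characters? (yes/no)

no

Run of A on the first 11 characters of w = q p q p q q p p q p q:
  step 0: 0  (start)
  step 1: 3  (read q: 0→3)
  step 2: 1  (read p: 3→1)
  step 3: 6  (read q: 1→6)
  step 4: 2  (read p: 6→2)
  step 5: 0  (read q: 2→0)
  step 6: 3  (read q: 0→3)
  step 7: 1  (read p: 3→1)
  step 8: 2  (read p: 1→2)
  step 9: 0  (read q: 2→0)
  step 10: 2  (read p: 0→2)
  step 11: 0  (read q: 2→0)

After x (step 7): 1. After xy (step 11): 0.
They differ (1 ≠ 0), so y is not a cycle from the state after x; this split is not the one the pumping-lemma construction produces, and pumping y need not keep the string in L(A).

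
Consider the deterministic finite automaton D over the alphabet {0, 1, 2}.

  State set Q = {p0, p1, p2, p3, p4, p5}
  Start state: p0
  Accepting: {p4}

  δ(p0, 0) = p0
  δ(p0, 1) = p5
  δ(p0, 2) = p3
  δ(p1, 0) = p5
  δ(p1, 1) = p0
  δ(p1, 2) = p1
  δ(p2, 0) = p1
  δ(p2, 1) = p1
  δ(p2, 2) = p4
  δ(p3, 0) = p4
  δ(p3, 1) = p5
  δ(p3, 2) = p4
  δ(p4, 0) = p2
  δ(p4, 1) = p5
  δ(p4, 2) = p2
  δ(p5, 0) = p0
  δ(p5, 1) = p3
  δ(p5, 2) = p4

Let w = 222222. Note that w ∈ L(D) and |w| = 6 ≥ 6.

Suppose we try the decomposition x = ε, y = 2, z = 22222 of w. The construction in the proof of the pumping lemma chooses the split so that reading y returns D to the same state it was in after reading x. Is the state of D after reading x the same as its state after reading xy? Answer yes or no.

no

State sequence: p0 -2-> p3

After x (step 0): p0. After xy (step 1): p3.
They differ (p0 ≠ p3), so y is not a cycle from the state after x; this split is not the one the pumping-lemma construction produces, and pumping y need not keep the string in L(D).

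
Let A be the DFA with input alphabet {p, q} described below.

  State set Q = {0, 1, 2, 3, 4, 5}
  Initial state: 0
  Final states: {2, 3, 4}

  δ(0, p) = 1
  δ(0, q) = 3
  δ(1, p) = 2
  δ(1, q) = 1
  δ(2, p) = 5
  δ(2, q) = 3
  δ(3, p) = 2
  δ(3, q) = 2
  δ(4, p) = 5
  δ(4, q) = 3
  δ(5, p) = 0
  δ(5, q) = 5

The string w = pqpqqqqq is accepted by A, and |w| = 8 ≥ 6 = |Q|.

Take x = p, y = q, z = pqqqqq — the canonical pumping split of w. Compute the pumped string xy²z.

xy^2z = p·q·q·pqqqqq = pqqpqqqqq.
Reading y = q takes A from 1 back to 1, so after x·y·y the machine is still in 1, and z then leads to the accepting state 3. Hence pqqpqqqqq ∈ L(A).

pqqpqqqqq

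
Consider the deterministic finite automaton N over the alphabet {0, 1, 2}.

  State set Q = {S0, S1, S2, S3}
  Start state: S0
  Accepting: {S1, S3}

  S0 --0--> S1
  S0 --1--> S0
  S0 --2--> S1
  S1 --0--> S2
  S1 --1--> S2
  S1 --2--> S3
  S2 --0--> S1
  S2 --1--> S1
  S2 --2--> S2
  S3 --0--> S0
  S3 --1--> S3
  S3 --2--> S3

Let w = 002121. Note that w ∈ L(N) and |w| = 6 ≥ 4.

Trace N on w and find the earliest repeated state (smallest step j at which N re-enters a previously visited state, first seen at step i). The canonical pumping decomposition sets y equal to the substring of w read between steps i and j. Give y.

Run of N on w = 0 0 2 1 2 1:
  step 0: S0  (start)
  step 1: S1  (read 0: S0→S1)
  step 2: S2  (read 0: S1→S2)
  step 3: S2  (read 2: S2→S2)   ← first repeat (S2 seen earlier)
  step 4: S1  (read 1: S2→S1)
  step 5: S3  (read 2: S1→S3)
  step 6: S3  (read 1: S3→S3)

So i = 2, j = 3, giving x = w[0:2] = 00, y = w[2:3] = 2, z = w[3:6] = 121.
Check: |xy| = 3 ≤ 4 and |y| = 1 ≥ 1. Reading y takes N from S2 back to S2, so every xyⁱz is accepted.

2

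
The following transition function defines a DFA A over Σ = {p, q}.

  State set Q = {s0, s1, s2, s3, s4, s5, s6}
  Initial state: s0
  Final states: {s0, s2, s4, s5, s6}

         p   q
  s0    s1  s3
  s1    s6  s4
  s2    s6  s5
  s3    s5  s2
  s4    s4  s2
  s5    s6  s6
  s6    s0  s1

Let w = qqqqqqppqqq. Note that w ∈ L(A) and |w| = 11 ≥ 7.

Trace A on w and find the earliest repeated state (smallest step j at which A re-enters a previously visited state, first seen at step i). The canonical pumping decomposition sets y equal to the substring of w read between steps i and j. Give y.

p

Run of A on w = q q q q q q p p q q q:
  step 0: s0  (start)
  step 1: s3  (read q: s0→s3)
  step 2: s2  (read q: s3→s2)
  step 3: s5  (read q: s2→s5)
  step 4: s6  (read q: s5→s6)
  step 5: s1  (read q: s6→s1)
  step 6: s4  (read q: s1→s4)
  step 7: s4  (read p: s4→s4)   ← first repeat (s4 seen earlier)
  step 8: s4  (read p: s4→s4)
  step 9: s2  (read q: s4→s2)
  step 10: s5  (read q: s2→s5)
  step 11: s6  (read q: s5→s6)

So i = 6, j = 7, giving x = w[0:6] = qqqqqq, y = w[6:7] = p, z = w[7:11] = pqqq.
Check: |xy| = 7 ≤ 7 and |y| = 1 ≥ 1. Reading y takes A from s4 back to s4, so every xyⁱz is accepted.
With |Q| = 7, pigeonhole forces a state repeat no later than step 7; the substring read between the first and second visits to that state can be pumped.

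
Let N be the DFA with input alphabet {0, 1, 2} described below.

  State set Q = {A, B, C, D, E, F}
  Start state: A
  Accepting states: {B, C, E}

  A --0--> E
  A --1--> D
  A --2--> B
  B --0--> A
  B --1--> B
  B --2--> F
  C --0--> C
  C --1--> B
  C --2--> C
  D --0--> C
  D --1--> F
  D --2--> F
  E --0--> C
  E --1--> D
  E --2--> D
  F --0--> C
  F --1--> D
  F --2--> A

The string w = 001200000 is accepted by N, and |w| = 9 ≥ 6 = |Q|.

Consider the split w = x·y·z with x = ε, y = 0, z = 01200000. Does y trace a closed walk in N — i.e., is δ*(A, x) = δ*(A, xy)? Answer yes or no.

State sequence: A -0-> E

After x (step 0): A. After xy (step 1): E.
They differ (A ≠ E), so y is not a cycle from the state after x; this split is not the one the pumping-lemma construction produces, and pumping y need not keep the string in L(N).

no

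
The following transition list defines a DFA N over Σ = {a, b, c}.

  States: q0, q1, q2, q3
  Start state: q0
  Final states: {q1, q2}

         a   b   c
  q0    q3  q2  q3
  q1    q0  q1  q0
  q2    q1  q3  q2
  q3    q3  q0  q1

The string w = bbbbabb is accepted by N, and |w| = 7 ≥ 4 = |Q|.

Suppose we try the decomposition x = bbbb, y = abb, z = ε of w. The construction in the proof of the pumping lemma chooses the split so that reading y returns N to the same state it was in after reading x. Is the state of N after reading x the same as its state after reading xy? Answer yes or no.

Run of N on the first 7 characters of w = b b b b a b b:
  step 0: q0  (start)
  step 1: q2  (read b: q0→q2)
  step 2: q3  (read b: q2→q3)
  step 3: q0  (read b: q3→q0)
  step 4: q2  (read b: q0→q2)
  step 5: q1  (read a: q2→q1)
  step 6: q1  (read b: q1→q1)
  step 7: q1  (read b: q1→q1)

After x (step 4): q2. After xy (step 7): q1.
They differ (q2 ≠ q1), so y is not a cycle from the state after x; this split is not the one the pumping-lemma construction produces, and pumping y need not keep the string in L(N).

no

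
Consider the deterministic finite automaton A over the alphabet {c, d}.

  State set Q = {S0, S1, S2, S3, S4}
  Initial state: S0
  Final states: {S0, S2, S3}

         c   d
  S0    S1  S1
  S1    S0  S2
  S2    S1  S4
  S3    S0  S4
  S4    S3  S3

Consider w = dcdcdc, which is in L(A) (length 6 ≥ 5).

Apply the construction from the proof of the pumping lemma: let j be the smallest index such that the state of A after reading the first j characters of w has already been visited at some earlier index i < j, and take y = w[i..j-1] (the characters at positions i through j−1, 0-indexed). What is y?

State sequence: S0 -d-> S1 -c-> S0 -d-> S1 -c-> S0 -d-> S1 -c-> S0
First repeat at step 2: S0 was already visited.

So i = 0, j = 2, giving x = w[0:0] = ε, y = w[0:2] = dc, z = w[2:6] = dcdc.
Check: |xy| = 2 ≤ 5 and |y| = 2 ≥ 1. Reading y takes A from S0 back to S0, so every xyⁱz is accepted.

dc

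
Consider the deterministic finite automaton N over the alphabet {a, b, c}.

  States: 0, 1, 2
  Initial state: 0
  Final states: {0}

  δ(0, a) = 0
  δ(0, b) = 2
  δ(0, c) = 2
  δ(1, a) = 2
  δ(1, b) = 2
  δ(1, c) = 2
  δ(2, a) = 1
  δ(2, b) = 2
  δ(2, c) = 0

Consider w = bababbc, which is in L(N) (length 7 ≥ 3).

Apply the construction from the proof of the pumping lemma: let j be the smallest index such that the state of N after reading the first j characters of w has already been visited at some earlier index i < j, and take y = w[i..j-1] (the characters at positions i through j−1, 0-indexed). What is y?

ab

State sequence: 0 -b-> 2 -a-> 1 -b-> 2 -a-> 1 -b-> 2 -b-> 2 -c-> 0
First repeat at step 3: 2 was already visited.

So i = 1, j = 3, giving x = w[0:1] = b, y = w[1:3] = ab, z = w[3:7] = abbc.
Check: |xy| = 3 ≤ 3 and |y| = 2 ≥ 1. Reading y takes N from 2 back to 2, so every xyⁱz is accepted.
Pumping length from the standard proof: p = 3 (the number of states). The repeated state found above gives |xy| = j ≤ 3 and |y| = j − i ≥ 1.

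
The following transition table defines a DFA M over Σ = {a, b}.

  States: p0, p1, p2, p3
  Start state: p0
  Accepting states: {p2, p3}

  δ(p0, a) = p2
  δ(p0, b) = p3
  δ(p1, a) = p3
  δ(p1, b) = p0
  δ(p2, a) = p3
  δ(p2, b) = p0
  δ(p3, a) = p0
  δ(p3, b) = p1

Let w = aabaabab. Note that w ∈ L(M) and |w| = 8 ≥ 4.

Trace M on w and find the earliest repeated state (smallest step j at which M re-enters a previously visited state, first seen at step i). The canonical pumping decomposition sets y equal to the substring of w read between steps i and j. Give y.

State sequence: p0 -a-> p2 -a-> p3 -b-> p1 -a-> p3 -a-> p0 -b-> p3 -a-> p0 -b-> p3
First repeat at step 4: p3 was already visited.

So i = 2, j = 4, giving x = w[0:2] = aa, y = w[2:4] = ba, z = w[4:8] = abab.
Check: |xy| = 4 ≤ 4 and |y| = 2 ≥ 1. Reading y takes M from p3 back to p3, so every xyⁱz is accepted.
With |Q| = 4, pigeonhole forces a state repeat no later than step 4; the substring read between the first and second visits to that state can be pumped.

ba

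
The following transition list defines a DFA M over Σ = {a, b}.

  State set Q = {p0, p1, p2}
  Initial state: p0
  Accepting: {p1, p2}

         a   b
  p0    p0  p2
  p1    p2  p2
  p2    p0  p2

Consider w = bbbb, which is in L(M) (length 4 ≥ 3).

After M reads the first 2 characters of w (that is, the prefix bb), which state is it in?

State sequence: p0 -b-> p2 -b-> p2

After reading 2 characters, M is in state p2.

p2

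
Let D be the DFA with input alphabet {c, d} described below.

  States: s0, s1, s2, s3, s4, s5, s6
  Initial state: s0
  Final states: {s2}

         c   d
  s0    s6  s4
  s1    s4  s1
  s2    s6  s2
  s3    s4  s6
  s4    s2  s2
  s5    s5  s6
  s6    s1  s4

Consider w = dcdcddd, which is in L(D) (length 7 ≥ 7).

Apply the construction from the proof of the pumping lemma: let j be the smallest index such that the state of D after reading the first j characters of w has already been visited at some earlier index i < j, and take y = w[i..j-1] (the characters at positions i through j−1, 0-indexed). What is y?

d

State sequence: s0 -d-> s4 -c-> s2 -d-> s2 -c-> s6 -d-> s4 -d-> s2 -d-> s2
First repeat at step 3: s2 was already visited.

So i = 2, j = 3, giving x = w[0:2] = dc, y = w[2:3] = d, z = w[3:7] = cddd.
Check: |xy| = 3 ≤ 7 and |y| = 1 ≥ 1. Reading y takes D from s2 back to s2, so every xyⁱz is accepted.
Pumping length from the standard proof: p = 7 (the number of states). The repeated state found above gives |xy| = j ≤ 7 and |y| = j − i ≥ 1.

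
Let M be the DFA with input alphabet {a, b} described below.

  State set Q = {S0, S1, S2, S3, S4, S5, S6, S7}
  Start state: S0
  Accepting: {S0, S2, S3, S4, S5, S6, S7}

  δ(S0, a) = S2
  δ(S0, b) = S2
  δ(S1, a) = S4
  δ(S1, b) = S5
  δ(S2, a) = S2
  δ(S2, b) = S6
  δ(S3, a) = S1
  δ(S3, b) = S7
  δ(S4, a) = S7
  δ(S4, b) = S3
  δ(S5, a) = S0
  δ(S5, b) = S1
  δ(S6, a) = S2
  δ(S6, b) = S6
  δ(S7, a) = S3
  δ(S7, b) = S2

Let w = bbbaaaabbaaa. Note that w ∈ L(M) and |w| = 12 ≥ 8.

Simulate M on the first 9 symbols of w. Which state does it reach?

Run of M on the first 9 characters of w = b b b a a a a b b:
  step 0: S0  (start)
  step 1: S2  (read b: S0→S2)
  step 2: S6  (read b: S2→S6)
  step 3: S6  (read b: S6→S6)
  step 4: S2  (read a: S6→S2)
  step 5: S2  (read a: S2→S2)
  step 6: S2  (read a: S2→S2)
  step 7: S2  (read a: S2→S2)
  step 8: S6  (read b: S2→S6)
  step 9: S6  (read b: S6→S6)

After reading 9 characters, M is in state S6.

S6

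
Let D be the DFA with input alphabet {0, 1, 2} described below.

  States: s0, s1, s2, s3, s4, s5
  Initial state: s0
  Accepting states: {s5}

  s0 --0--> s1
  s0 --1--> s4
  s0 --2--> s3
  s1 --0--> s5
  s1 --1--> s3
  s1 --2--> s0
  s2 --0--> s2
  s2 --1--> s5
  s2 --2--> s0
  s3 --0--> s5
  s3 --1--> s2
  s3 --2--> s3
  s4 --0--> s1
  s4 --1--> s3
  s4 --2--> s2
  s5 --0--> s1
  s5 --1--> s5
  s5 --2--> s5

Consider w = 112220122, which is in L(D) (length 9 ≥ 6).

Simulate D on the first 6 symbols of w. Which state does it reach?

Run of D on the first 6 characters of w = 1 1 2 2 2 0:
  step 0: s0  (start)
  step 1: s4  (read 1: s0→s4)
  step 2: s3  (read 1: s4→s3)
  step 3: s3  (read 2: s3→s3)
  step 4: s3  (read 2: s3→s3)
  step 5: s3  (read 2: s3→s3)
  step 6: s5  (read 0: s3→s5)

After reading 6 characters, D is in state s5.

s5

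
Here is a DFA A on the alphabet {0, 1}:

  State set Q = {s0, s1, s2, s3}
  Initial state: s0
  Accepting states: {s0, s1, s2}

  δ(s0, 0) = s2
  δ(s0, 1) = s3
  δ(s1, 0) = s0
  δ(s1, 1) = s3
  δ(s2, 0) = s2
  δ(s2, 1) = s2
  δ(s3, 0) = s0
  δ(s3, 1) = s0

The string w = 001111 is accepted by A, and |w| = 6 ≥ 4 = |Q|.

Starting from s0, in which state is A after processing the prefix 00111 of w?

s2

State sequence: s0 -0-> s2 -0-> s2 -1-> s2 -1-> s2 -1-> s2

After reading 5 characters, A is in state s2.
(This kind of state-tracing is the core of the pumping-lemma construction: with 4 states, pigeonhole forces a repeat within the first 4 steps.)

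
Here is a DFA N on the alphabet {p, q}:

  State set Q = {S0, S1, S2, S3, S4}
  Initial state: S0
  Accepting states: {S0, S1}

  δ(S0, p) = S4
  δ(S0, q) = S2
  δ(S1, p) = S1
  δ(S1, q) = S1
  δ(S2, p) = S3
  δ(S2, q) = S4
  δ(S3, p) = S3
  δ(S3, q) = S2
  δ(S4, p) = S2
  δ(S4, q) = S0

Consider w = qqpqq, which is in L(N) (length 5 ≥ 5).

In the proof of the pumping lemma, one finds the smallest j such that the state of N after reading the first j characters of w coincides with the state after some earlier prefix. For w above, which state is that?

S2

Run of N on w = q q p q q:
  step 0: S0  (start)
  step 1: S2  (read q: S0→S2)
  step 2: S4  (read q: S2→S4)
  step 3: S2  (read p: S4→S2)   ← first repeat (S2 seen earlier)
  step 4: S4  (read q: S2→S4)
  step 5: S0  (read q: S4→S0)

The earliest repeat is at step j = 3: N is in S2, which it already visited at step i = 1.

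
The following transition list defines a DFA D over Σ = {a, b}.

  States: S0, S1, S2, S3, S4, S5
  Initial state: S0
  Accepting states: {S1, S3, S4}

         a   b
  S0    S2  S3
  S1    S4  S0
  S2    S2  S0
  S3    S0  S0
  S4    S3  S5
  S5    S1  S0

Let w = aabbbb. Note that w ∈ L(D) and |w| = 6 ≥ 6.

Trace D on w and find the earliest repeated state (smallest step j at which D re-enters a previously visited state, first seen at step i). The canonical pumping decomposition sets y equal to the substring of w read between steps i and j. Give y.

Run of D on w = a a b b b b:
  step 0: S0  (start)
  step 1: S2  (read a: S0→S2)
  step 2: S2  (read a: S2→S2)   ← first repeat (S2 seen earlier)
  step 3: S0  (read b: S2→S0)
  step 4: S3  (read b: S0→S3)
  step 5: S0  (read b: S3→S0)
  step 6: S3  (read b: S0→S3)

So i = 1, j = 2, giving x = w[0:1] = a, y = w[1:2] = a, z = w[2:6] = bbbb.
Check: |xy| = 2 ≤ 6 and |y| = 1 ≥ 1. Reading y takes D from S2 back to S2, so every xyⁱz is accepted.

a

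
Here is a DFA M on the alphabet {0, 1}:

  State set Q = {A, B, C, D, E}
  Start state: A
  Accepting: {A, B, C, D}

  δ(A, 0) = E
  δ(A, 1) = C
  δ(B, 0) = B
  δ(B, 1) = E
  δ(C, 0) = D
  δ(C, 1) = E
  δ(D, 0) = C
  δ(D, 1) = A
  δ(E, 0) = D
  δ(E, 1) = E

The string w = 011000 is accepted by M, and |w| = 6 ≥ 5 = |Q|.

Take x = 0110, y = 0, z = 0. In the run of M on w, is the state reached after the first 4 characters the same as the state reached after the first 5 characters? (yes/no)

Run of M on the first 5 characters of w = 0 1 1 0 0:
  step 0: A  (start)
  step 1: E  (read 0: A→E)
  step 2: E  (read 1: E→E)
  step 3: E  (read 1: E→E)
  step 4: D  (read 0: E→D)
  step 5: C  (read 0: D→C)

After x (step 4): D. After xy (step 5): C.
They differ (D ≠ C), so y is not a cycle from the state after x; this split is not the one the pumping-lemma construction produces, and pumping y need not keep the string in L(M).

no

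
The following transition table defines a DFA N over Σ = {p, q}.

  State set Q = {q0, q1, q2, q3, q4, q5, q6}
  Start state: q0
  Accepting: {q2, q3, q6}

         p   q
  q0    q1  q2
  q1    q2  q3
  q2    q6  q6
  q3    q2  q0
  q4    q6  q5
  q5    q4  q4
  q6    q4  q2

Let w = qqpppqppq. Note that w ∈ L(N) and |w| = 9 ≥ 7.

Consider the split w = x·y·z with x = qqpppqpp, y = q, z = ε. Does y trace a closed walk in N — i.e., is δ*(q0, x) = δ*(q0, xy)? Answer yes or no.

Run of N on the first 9 characters of w = q q p p p q p p q:
  step 0: q0  (start)
  step 1: q2  (read q: q0→q2)
  step 2: q6  (read q: q2→q6)
  step 3: q4  (read p: q6→q4)
  step 4: q6  (read p: q4→q6)
  step 5: q4  (read p: q6→q4)
  step 6: q5  (read q: q4→q5)
  step 7: q4  (read p: q5→q4)
  step 8: q6  (read p: q4→q6)
  step 9: q2  (read q: q6→q2)

After x (step 8): q6. After xy (step 9): q2.
They differ (q6 ≠ q2), so y is not a cycle from the state after x; this split is not the one the pumping-lemma construction produces, and pumping y need not keep the string in L(N).

no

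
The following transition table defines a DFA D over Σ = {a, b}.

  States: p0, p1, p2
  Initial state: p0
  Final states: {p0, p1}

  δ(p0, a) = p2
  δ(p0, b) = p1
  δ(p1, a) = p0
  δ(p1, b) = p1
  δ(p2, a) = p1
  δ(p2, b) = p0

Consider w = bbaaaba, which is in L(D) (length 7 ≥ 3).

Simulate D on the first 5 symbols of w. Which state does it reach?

Run of D on the first 5 characters of w = b b a a a:
  step 0: p0  (start)
  step 1: p1  (read b: p0→p1)
  step 2: p1  (read b: p1→p1)
  step 3: p0  (read a: p1→p0)
  step 4: p2  (read a: p0→p2)
  step 5: p1  (read a: p2→p1)

After reading 5 characters, D is in state p1.

p1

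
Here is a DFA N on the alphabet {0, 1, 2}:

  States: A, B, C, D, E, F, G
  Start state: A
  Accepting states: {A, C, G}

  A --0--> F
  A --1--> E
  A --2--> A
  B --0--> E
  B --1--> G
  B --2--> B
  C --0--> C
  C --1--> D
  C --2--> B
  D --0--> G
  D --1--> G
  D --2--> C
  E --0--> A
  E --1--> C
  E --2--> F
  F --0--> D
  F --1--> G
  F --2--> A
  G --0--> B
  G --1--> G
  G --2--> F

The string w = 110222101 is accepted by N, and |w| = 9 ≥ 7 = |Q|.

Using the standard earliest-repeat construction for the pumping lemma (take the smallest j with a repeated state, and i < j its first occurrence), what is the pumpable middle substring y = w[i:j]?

Run of N on w = 1 1 0 2 2 2 1 0 1:
  step 0: A  (start)
  step 1: E  (read 1: A→E)
  step 2: C  (read 1: E→C)
  step 3: C  (read 0: C→C)   ← first repeat (C seen earlier)
  step 4: B  (read 2: C→B)
  step 5: B  (read 2: B→B)
  step 6: B  (read 2: B→B)
  step 7: G  (read 1: B→G)
  step 8: B  (read 0: G→B)
  step 9: G  (read 1: B→G)

So i = 2, j = 3, giving x = w[0:2] = 11, y = w[2:3] = 0, z = w[3:9] = 222101.
Check: |xy| = 3 ≤ 7 and |y| = 1 ≥ 1. Reading y takes N from C back to C, so every xyⁱz is accepted.

0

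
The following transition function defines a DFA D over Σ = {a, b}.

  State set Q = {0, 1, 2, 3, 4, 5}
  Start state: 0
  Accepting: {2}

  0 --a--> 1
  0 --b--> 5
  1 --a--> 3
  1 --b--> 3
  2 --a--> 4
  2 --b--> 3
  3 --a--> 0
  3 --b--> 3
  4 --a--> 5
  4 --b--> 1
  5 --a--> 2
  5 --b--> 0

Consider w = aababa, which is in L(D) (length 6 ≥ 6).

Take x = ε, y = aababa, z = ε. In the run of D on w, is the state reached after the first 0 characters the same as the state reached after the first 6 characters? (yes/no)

State sequence: 0 -a-> 1 -a-> 3 -b-> 3 -a-> 0 -b-> 5 -a-> 2

After x (step 0): 0. After xy (step 6): 2.
They differ (0 ≠ 2), so y is not a cycle from the state after x; this split is not the one the pumping-lemma construction produces, and pumping y need not keep the string in L(D).

no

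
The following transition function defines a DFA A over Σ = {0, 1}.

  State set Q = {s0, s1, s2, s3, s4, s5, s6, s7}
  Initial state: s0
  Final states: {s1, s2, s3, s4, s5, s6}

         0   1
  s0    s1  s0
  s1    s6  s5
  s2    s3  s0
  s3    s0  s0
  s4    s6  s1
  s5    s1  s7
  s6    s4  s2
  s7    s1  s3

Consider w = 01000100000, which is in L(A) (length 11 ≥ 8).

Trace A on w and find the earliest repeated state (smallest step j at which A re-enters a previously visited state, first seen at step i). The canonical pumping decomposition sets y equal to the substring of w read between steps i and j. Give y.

10

State sequence: s0 -0-> s1 -1-> s5 -0-> s1 -0-> s6 -0-> s4 -1-> s1 -0-> s6 -0-> s4 -0-> s6 -0-> s4 -0-> s6
First repeat at step 3: s1 was already visited.

So i = 1, j = 3, giving x = w[0:1] = 0, y = w[1:3] = 10, z = w[3:11] = 00100000.
Check: |xy| = 3 ≤ 8 and |y| = 2 ≥ 1. Reading y takes A from s1 back to s1, so every xyⁱz is accepted.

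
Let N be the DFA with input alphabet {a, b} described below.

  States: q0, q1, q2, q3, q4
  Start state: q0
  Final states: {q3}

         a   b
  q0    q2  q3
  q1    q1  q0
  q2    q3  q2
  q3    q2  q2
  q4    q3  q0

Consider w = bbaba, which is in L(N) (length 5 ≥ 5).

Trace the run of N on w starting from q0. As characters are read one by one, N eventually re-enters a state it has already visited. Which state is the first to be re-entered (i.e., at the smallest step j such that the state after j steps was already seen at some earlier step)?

q3

State sequence: q0 -b-> q3 -b-> q2 -a-> q3 -b-> q2 -a-> q3
First repeat at step 3: q3 was already visited.

The earliest repeat is at step j = 3: N is in q3, which it already visited at step i = 1.
Pumping length from the standard proof: p = 5 (the number of states). The repeated state found above gives |xy| = j ≤ 5 and |y| = j − i ≥ 1.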